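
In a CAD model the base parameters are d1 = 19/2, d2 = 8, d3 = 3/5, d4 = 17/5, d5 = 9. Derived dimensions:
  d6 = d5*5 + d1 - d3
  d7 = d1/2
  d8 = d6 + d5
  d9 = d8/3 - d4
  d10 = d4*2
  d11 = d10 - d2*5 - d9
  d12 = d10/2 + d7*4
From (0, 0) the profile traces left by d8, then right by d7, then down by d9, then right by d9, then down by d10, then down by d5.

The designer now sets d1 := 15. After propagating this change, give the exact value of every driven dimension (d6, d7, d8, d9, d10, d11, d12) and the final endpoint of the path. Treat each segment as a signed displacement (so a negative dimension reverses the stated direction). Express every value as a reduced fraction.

Apply edit: d1 := 15
  d6 = d5*5 + d1 - d3 = 297/5
  d7 = d1/2 = 15/2
  d8 = d6 + d5 = 342/5
  d9 = d8/3 - d4 = 97/5
  d10 = d4*2 = 34/5
  d11 = d10 - d2*5 - d9 = -263/5
  d12 = d10/2 + d7*4 = 167/5
Walk from origin (0, 0):
  seg 1: left by d8 = 342/5 → (-342/5, 0)
  seg 2: right by d7 = 15/2 → (-609/10, 0)
  seg 3: down by d9 = 97/5 → (-609/10, -97/5)
  seg 4: right by d9 = 97/5 → (-83/2, -97/5)
  seg 5: down by d10 = 34/5 → (-83/2, -131/5)
  seg 6: down by d5 = 9 → (-83/2, -176/5)

d6 = 297/5
d7 = 15/2
d8 = 342/5
d9 = 97/5
d10 = 34/5
d11 = -263/5
d12 = 167/5
endpoint = (-83/2, -176/5)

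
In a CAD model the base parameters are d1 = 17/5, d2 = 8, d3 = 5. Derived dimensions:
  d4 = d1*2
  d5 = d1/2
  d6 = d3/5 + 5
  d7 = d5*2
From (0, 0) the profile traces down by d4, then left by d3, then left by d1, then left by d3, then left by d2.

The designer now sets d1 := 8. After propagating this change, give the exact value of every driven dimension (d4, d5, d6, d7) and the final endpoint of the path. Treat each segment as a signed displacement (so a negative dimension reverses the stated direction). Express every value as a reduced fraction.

d4 = 16
d5 = 4
d6 = 6
d7 = 8
endpoint = (-26, -16)

Apply edit: d1 := 8
  d4 = d1*2 = 16
  d5 = d1/2 = 4
  d6 = d3/5 + 5 = 6
  d7 = d5*2 = 8
Walk from origin (0, 0):
  seg 1: down by d4 = 16 → (0, -16)
  seg 2: left by d3 = 5 → (-5, -16)
  seg 3: left by d1 = 8 → (-13, -16)
  seg 4: left by d3 = 5 → (-18, -16)
  seg 5: left by d2 = 8 → (-26, -16)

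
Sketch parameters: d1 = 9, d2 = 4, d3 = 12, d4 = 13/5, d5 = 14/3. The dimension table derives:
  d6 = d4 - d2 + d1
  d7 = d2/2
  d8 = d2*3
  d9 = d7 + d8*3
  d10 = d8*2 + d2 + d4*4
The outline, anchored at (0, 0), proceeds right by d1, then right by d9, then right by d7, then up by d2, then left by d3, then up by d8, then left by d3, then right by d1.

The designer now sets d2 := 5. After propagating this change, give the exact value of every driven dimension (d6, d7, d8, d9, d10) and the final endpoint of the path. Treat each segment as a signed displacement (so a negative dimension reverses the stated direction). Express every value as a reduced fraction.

Apply edit: d2 := 5
  d6 = d4 - d2 + d1 = 33/5
  d7 = d2/2 = 5/2
  d8 = d2*3 = 15
  d9 = d7 + d8*3 = 95/2
  d10 = d8*2 + d2 + d4*4 = 227/5
Walk from origin (0, 0):
  seg 1: right by d1 = 9 → (9, 0)
  seg 2: right by d9 = 95/2 → (113/2, 0)
  seg 3: right by d7 = 5/2 → (59, 0)
  seg 4: up by d2 = 5 → (59, 5)
  seg 5: left by d3 = 12 → (47, 5)
  seg 6: up by d8 = 15 → (47, 20)
  seg 7: left by d3 = 12 → (35, 20)
  seg 8: right by d1 = 9 → (44, 20)

d6 = 33/5
d7 = 5/2
d8 = 15
d9 = 95/2
d10 = 227/5
endpoint = (44, 20)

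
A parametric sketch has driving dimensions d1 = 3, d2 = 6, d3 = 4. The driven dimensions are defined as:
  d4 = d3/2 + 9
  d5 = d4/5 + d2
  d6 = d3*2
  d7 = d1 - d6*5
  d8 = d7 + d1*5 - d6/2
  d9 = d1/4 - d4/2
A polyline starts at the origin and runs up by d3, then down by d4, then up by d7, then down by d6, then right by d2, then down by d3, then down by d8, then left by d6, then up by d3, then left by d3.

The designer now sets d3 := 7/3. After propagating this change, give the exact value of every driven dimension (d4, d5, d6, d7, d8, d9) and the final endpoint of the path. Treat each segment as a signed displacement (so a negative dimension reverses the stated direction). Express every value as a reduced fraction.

Apply edit: d3 := 7/3
  d4 = d3/2 + 9 = 61/6
  d5 = d4/5 + d2 = 241/30
  d6 = d3*2 = 14/3
  d7 = d1 - d6*5 = -61/3
  d8 = d7 + d1*5 - d6/2 = -23/3
  d9 = d1/4 - d4/2 = -13/3
Walk from origin (0, 0):
  seg 1: up by d3 = 7/3 → (0, 7/3)
  seg 2: down by d4 = 61/6 → (0, -47/6)
  seg 3: up by d7 = -61/3 → (0, -169/6)
  seg 4: down by d6 = 14/3 → (0, -197/6)
  seg 5: right by d2 = 6 → (6, -197/6)
  seg 6: down by d3 = 7/3 → (6, -211/6)
  seg 7: down by d8 = -23/3 → (6, -55/2)
  seg 8: left by d6 = 14/3 → (4/3, -55/2)
  seg 9: up by d3 = 7/3 → (4/3, -151/6)
  seg 10: left by d3 = 7/3 → (-1, -151/6)

d4 = 61/6
d5 = 241/30
d6 = 14/3
d7 = -61/3
d8 = -23/3
d9 = -13/3
endpoint = (-1, -151/6)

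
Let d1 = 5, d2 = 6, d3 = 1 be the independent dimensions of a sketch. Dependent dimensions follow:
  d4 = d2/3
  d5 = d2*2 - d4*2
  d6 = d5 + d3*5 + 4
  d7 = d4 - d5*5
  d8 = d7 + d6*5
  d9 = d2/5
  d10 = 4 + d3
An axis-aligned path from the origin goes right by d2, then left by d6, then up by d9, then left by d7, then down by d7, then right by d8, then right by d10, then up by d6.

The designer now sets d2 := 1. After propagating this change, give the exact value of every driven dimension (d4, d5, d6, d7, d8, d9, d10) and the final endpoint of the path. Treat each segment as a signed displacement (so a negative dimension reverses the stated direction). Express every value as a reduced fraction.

d4 = 1/3
d5 = 4/3
d6 = 31/3
d7 = -19/3
d8 = 136/3
d9 = 1/5
d10 = 5
endpoint = (142/3, 253/15)

Apply edit: d2 := 1
  d4 = d2/3 = 1/3
  d5 = d2*2 - d4*2 = 4/3
  d6 = d5 + d3*5 + 4 = 31/3
  d7 = d4 - d5*5 = -19/3
  d8 = d7 + d6*5 = 136/3
  d9 = d2/5 = 1/5
  d10 = 4 + d3 = 5
Walk from origin (0, 0):
  seg 1: right by d2 = 1 → (1, 0)
  seg 2: left by d6 = 31/3 → (-28/3, 0)
  seg 3: up by d9 = 1/5 → (-28/3, 1/5)
  seg 4: left by d7 = -19/3 → (-3, 1/5)
  seg 5: down by d7 = -19/3 → (-3, 98/15)
  seg 6: right by d8 = 136/3 → (127/3, 98/15)
  seg 7: right by d10 = 5 → (142/3, 98/15)
  seg 8: up by d6 = 31/3 → (142/3, 253/15)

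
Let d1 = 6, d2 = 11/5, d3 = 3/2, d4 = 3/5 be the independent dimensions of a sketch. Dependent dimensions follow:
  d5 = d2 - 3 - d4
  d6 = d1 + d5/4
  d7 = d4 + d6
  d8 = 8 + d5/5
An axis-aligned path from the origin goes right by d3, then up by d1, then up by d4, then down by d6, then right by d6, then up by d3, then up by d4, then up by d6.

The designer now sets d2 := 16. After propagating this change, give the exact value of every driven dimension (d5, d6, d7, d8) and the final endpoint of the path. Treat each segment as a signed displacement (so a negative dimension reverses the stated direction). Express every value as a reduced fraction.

Apply edit: d2 := 16
  d5 = d2 - 3 - d4 = 62/5
  d6 = d1 + d5/4 = 91/10
  d7 = d4 + d6 = 97/10
  d8 = 8 + d5/5 = 262/25
Walk from origin (0, 0):
  seg 1: right by d3 = 3/2 → (3/2, 0)
  seg 2: up by d1 = 6 → (3/2, 6)
  seg 3: up by d4 = 3/5 → (3/2, 33/5)
  seg 4: down by d6 = 91/10 → (3/2, -5/2)
  seg 5: right by d6 = 91/10 → (53/5, -5/2)
  seg 6: up by d3 = 3/2 → (53/5, -1)
  seg 7: up by d4 = 3/5 → (53/5, -2/5)
  seg 8: up by d6 = 91/10 → (53/5, 87/10)

d5 = 62/5
d6 = 91/10
d7 = 97/10
d8 = 262/25
endpoint = (53/5, 87/10)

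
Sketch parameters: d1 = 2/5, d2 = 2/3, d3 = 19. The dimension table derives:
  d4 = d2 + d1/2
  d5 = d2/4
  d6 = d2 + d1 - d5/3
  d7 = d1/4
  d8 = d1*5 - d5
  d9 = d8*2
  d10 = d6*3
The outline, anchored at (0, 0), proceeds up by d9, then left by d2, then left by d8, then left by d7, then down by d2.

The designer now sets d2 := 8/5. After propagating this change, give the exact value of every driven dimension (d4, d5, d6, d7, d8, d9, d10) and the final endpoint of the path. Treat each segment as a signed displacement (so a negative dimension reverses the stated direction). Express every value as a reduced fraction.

Apply edit: d2 := 8/5
  d4 = d2 + d1/2 = 9/5
  d5 = d2/4 = 2/5
  d6 = d2 + d1 - d5/3 = 28/15
  d7 = d1/4 = 1/10
  d8 = d1*5 - d5 = 8/5
  d9 = d8*2 = 16/5
  d10 = d6*3 = 28/5
Walk from origin (0, 0):
  seg 1: up by d9 = 16/5 → (0, 16/5)
  seg 2: left by d2 = 8/5 → (-8/5, 16/5)
  seg 3: left by d8 = 8/5 → (-16/5, 16/5)
  seg 4: left by d7 = 1/10 → (-33/10, 16/5)
  seg 5: down by d2 = 8/5 → (-33/10, 8/5)

d4 = 9/5
d5 = 2/5
d6 = 28/15
d7 = 1/10
d8 = 8/5
d9 = 16/5
d10 = 28/5
endpoint = (-33/10, 8/5)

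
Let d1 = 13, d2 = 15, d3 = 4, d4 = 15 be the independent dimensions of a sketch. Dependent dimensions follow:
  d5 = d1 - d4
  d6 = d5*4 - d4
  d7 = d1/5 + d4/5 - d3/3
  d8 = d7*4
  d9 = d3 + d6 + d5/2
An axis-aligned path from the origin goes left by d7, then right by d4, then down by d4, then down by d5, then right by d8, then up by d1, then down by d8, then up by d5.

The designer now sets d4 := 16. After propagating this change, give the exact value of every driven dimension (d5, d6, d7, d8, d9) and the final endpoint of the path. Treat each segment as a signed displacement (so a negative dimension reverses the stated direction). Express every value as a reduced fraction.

d5 = -3
d6 = -28
d7 = 67/15
d8 = 268/15
d9 = -51/2
endpoint = (147/5, -313/15)

Apply edit: d4 := 16
  d5 = d1 - d4 = -3
  d6 = d5*4 - d4 = -28
  d7 = d1/5 + d4/5 - d3/3 = 67/15
  d8 = d7*4 = 268/15
  d9 = d3 + d6 + d5/2 = -51/2
Walk from origin (0, 0):
  seg 1: left by d7 = 67/15 → (-67/15, 0)
  seg 2: right by d4 = 16 → (173/15, 0)
  seg 3: down by d4 = 16 → (173/15, -16)
  seg 4: down by d5 = -3 → (173/15, -13)
  seg 5: right by d8 = 268/15 → (147/5, -13)
  seg 6: up by d1 = 13 → (147/5, 0)
  seg 7: down by d8 = 268/15 → (147/5, -268/15)
  seg 8: up by d5 = -3 → (147/5, -313/15)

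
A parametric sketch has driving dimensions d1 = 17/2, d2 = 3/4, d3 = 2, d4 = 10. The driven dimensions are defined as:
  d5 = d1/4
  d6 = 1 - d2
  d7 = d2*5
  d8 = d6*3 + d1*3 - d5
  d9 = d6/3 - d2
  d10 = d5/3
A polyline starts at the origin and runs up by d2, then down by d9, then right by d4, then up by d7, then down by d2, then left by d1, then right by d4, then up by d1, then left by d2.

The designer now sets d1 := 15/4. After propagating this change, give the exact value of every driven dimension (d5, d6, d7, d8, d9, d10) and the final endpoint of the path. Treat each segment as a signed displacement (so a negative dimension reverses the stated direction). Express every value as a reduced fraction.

Apply edit: d1 := 15/4
  d5 = d1/4 = 15/16
  d6 = 1 - d2 = 1/4
  d7 = d2*5 = 15/4
  d8 = d6*3 + d1*3 - d5 = 177/16
  d9 = d6/3 - d2 = -2/3
  d10 = d5/3 = 5/16
Walk from origin (0, 0):
  seg 1: up by d2 = 3/4 → (0, 3/4)
  seg 2: down by d9 = -2/3 → (0, 17/12)
  seg 3: right by d4 = 10 → (10, 17/12)
  seg 4: up by d7 = 15/4 → (10, 31/6)
  seg 5: down by d2 = 3/4 → (10, 53/12)
  seg 6: left by d1 = 15/4 → (25/4, 53/12)
  seg 7: right by d4 = 10 → (65/4, 53/12)
  seg 8: up by d1 = 15/4 → (65/4, 49/6)
  seg 9: left by d2 = 3/4 → (31/2, 49/6)

d5 = 15/16
d6 = 1/4
d7 = 15/4
d8 = 177/16
d9 = -2/3
d10 = 5/16
endpoint = (31/2, 49/6)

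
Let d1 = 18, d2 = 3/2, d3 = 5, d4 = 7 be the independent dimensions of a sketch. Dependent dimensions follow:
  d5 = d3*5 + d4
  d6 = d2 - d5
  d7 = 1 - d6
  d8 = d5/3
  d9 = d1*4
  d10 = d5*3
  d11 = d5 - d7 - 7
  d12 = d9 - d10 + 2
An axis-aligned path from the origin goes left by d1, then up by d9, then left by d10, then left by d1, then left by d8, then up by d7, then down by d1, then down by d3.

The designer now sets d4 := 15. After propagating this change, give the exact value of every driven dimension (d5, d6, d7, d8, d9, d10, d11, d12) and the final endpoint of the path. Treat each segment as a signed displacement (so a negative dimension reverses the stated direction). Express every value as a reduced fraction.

Apply edit: d4 := 15
  d5 = d3*5 + d4 = 40
  d6 = d2 - d5 = -77/2
  d7 = 1 - d6 = 79/2
  d8 = d5/3 = 40/3
  d9 = d1*4 = 72
  d10 = d5*3 = 120
  d11 = d5 - d7 - 7 = -13/2
  d12 = d9 - d10 + 2 = -46
Walk from origin (0, 0):
  seg 1: left by d1 = 18 → (-18, 0)
  seg 2: up by d9 = 72 → (-18, 72)
  seg 3: left by d10 = 120 → (-138, 72)
  seg 4: left by d1 = 18 → (-156, 72)
  seg 5: left by d8 = 40/3 → (-508/3, 72)
  seg 6: up by d7 = 79/2 → (-508/3, 223/2)
  seg 7: down by d1 = 18 → (-508/3, 187/2)
  seg 8: down by d3 = 5 → (-508/3, 177/2)

d5 = 40
d6 = -77/2
d7 = 79/2
d8 = 40/3
d9 = 72
d10 = 120
d11 = -13/2
d12 = -46
endpoint = (-508/3, 177/2)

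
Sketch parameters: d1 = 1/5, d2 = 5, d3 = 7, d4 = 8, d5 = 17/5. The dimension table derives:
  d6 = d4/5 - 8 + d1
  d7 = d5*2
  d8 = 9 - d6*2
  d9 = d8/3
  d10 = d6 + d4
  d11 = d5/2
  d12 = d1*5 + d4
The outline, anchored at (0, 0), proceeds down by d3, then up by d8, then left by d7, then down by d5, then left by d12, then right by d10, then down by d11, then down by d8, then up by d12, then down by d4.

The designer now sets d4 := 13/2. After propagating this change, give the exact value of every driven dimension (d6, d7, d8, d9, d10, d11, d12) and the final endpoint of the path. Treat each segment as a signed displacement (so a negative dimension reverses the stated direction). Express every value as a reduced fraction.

Apply edit: d4 := 13/2
  d6 = d4/5 - 8 + d1 = -13/2
  d7 = d5*2 = 34/5
  d8 = 9 - d6*2 = 22
  d9 = d8/3 = 22/3
  d10 = d6 + d4 = 0
  d11 = d5/2 = 17/10
  d12 = d1*5 + d4 = 15/2
Walk from origin (0, 0):
  seg 1: down by d3 = 7 → (0, -7)
  seg 2: up by d8 = 22 → (0, 15)
  seg 3: left by d7 = 34/5 → (-34/5, 15)
  seg 4: down by d5 = 17/5 → (-34/5, 58/5)
  seg 5: left by d12 = 15/2 → (-143/10, 58/5)
  seg 6: right by d10 = 0 → (-143/10, 58/5)
  seg 7: down by d11 = 17/10 → (-143/10, 99/10)
  seg 8: down by d8 = 22 → (-143/10, -121/10)
  seg 9: up by d12 = 15/2 → (-143/10, -23/5)
  seg 10: down by d4 = 13/2 → (-143/10, -111/10)

d6 = -13/2
d7 = 34/5
d8 = 22
d9 = 22/3
d10 = 0
d11 = 17/10
d12 = 15/2
endpoint = (-143/10, -111/10)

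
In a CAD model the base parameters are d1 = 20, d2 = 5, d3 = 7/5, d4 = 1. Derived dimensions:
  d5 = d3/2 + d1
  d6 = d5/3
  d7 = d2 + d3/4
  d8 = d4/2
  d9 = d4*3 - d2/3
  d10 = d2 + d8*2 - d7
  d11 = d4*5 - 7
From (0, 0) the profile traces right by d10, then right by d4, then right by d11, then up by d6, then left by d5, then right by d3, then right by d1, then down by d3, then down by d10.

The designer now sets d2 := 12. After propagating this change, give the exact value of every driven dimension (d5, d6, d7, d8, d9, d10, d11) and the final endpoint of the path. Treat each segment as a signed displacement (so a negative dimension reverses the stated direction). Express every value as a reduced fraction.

d5 = 207/10
d6 = 69/10
d7 = 247/20
d8 = 1/2
d9 = -1
d10 = 13/20
d11 = -2
endpoint = (7/20, 97/20)

Apply edit: d2 := 12
  d5 = d3/2 + d1 = 207/10
  d6 = d5/3 = 69/10
  d7 = d2 + d3/4 = 247/20
  d8 = d4/2 = 1/2
  d9 = d4*3 - d2/3 = -1
  d10 = d2 + d8*2 - d7 = 13/20
  d11 = d4*5 - 7 = -2
Walk from origin (0, 0):
  seg 1: right by d10 = 13/20 → (13/20, 0)
  seg 2: right by d4 = 1 → (33/20, 0)
  seg 3: right by d11 = -2 → (-7/20, 0)
  seg 4: up by d6 = 69/10 → (-7/20, 69/10)
  seg 5: left by d5 = 207/10 → (-421/20, 69/10)
  seg 6: right by d3 = 7/5 → (-393/20, 69/10)
  seg 7: right by d1 = 20 → (7/20, 69/10)
  seg 8: down by d3 = 7/5 → (7/20, 11/2)
  seg 9: down by d10 = 13/20 → (7/20, 97/20)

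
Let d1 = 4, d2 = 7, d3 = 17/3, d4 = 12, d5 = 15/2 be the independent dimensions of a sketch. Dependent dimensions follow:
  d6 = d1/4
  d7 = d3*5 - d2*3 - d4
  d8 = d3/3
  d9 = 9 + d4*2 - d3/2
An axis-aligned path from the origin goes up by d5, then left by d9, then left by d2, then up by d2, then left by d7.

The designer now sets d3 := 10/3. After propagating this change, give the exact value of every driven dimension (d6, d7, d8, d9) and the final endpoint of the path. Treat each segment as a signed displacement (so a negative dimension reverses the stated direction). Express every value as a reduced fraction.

Apply edit: d3 := 10/3
  d6 = d1/4 = 1
  d7 = d3*5 - d2*3 - d4 = -49/3
  d8 = d3/3 = 10/9
  d9 = 9 + d4*2 - d3/2 = 94/3
Walk from origin (0, 0):
  seg 1: up by d5 = 15/2 → (0, 15/2)
  seg 2: left by d9 = 94/3 → (-94/3, 15/2)
  seg 3: left by d2 = 7 → (-115/3, 15/2)
  seg 4: up by d2 = 7 → (-115/3, 29/2)
  seg 5: left by d7 = -49/3 → (-22, 29/2)

d6 = 1
d7 = -49/3
d8 = 10/9
d9 = 94/3
endpoint = (-22, 29/2)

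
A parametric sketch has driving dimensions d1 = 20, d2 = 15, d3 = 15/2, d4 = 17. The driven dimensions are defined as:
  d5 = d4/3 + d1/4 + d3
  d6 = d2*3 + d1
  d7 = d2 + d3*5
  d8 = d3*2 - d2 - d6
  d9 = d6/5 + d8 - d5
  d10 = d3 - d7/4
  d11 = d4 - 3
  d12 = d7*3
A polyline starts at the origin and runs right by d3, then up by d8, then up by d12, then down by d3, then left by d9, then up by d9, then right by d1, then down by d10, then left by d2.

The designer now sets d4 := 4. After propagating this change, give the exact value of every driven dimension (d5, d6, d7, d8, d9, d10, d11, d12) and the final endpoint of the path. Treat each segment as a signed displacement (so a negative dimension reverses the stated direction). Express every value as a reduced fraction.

Apply edit: d4 := 4
  d5 = d4/3 + d1/4 + d3 = 83/6
  d6 = d2*3 + d1 = 65
  d7 = d2 + d3*5 = 105/2
  d8 = d3*2 - d2 - d6 = -65
  d9 = d6/5 + d8 - d5 = -395/6
  d10 = d3 - d7/4 = -45/8
  d11 = d4 - 3 = 1
  d12 = d7*3 = 315/2
Walk from origin (0, 0):
  seg 1: right by d3 = 15/2 → (15/2, 0)
  seg 2: up by d8 = -65 → (15/2, -65)
  seg 3: up by d12 = 315/2 → (15/2, 185/2)
  seg 4: down by d3 = 15/2 → (15/2, 85)
  seg 5: left by d9 = -395/6 → (220/3, 85)
  seg 6: up by d9 = -395/6 → (220/3, 115/6)
  seg 7: right by d1 = 20 → (280/3, 115/6)
  seg 8: down by d10 = -45/8 → (280/3, 595/24)
  seg 9: left by d2 = 15 → (235/3, 595/24)

d5 = 83/6
d6 = 65
d7 = 105/2
d8 = -65
d9 = -395/6
d10 = -45/8
d11 = 1
d12 = 315/2
endpoint = (235/3, 595/24)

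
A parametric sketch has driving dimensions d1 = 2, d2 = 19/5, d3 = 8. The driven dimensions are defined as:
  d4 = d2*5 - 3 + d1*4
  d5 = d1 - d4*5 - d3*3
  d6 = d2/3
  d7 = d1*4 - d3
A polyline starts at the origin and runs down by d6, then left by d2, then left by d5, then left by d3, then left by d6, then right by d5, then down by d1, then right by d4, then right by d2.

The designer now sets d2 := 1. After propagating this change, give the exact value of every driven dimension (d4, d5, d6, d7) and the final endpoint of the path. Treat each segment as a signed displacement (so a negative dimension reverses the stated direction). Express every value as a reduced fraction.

Apply edit: d2 := 1
  d4 = d2*5 - 3 + d1*4 = 10
  d5 = d1 - d4*5 - d3*3 = -72
  d6 = d2/3 = 1/3
  d7 = d1*4 - d3 = 0
Walk from origin (0, 0):
  seg 1: down by d6 = 1/3 → (0, -1/3)
  seg 2: left by d2 = 1 → (-1, -1/3)
  seg 3: left by d5 = -72 → (71, -1/3)
  seg 4: left by d3 = 8 → (63, -1/3)
  seg 5: left by d6 = 1/3 → (188/3, -1/3)
  seg 6: right by d5 = -72 → (-28/3, -1/3)
  seg 7: down by d1 = 2 → (-28/3, -7/3)
  seg 8: right by d4 = 10 → (2/3, -7/3)
  seg 9: right by d2 = 1 → (5/3, -7/3)

d4 = 10
d5 = -72
d6 = 1/3
d7 = 0
endpoint = (5/3, -7/3)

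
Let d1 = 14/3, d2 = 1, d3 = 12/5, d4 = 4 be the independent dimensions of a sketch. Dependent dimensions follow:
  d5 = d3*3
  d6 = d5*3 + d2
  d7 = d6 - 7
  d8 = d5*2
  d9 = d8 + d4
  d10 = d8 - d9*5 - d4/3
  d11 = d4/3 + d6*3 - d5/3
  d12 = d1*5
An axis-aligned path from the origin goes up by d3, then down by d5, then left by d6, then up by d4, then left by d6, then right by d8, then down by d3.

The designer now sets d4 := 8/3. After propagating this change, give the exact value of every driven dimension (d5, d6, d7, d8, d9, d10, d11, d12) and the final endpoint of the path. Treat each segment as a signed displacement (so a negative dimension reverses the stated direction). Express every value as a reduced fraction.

d5 = 36/5
d6 = 113/5
d7 = 78/5
d8 = 72/5
d9 = 256/15
d10 = -3232/45
d11 = 2983/45
d12 = 70/3
endpoint = (-154/5, -68/15)

Apply edit: d4 := 8/3
  d5 = d3*3 = 36/5
  d6 = d5*3 + d2 = 113/5
  d7 = d6 - 7 = 78/5
  d8 = d5*2 = 72/5
  d9 = d8 + d4 = 256/15
  d10 = d8 - d9*5 - d4/3 = -3232/45
  d11 = d4/3 + d6*3 - d5/3 = 2983/45
  d12 = d1*5 = 70/3
Walk from origin (0, 0):
  seg 1: up by d3 = 12/5 → (0, 12/5)
  seg 2: down by d5 = 36/5 → (0, -24/5)
  seg 3: left by d6 = 113/5 → (-113/5, -24/5)
  seg 4: up by d4 = 8/3 → (-113/5, -32/15)
  seg 5: left by d6 = 113/5 → (-226/5, -32/15)
  seg 6: right by d8 = 72/5 → (-154/5, -32/15)
  seg 7: down by d3 = 12/5 → (-154/5, -68/15)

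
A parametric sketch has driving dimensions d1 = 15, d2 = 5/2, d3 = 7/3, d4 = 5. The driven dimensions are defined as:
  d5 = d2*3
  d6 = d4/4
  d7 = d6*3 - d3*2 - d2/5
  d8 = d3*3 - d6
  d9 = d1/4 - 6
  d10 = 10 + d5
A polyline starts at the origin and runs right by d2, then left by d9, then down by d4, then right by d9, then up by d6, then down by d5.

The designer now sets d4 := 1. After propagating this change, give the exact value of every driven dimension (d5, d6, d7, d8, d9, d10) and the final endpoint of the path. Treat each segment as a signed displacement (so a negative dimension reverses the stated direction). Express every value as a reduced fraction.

d5 = 15/2
d6 = 1/4
d7 = -53/12
d8 = 27/4
d9 = -9/4
d10 = 35/2
endpoint = (5/2, -33/4)

Apply edit: d4 := 1
  d5 = d2*3 = 15/2
  d6 = d4/4 = 1/4
  d7 = d6*3 - d3*2 - d2/5 = -53/12
  d8 = d3*3 - d6 = 27/4
  d9 = d1/4 - 6 = -9/4
  d10 = 10 + d5 = 35/2
Walk from origin (0, 0):
  seg 1: right by d2 = 5/2 → (5/2, 0)
  seg 2: left by d9 = -9/4 → (19/4, 0)
  seg 3: down by d4 = 1 → (19/4, -1)
  seg 4: right by d9 = -9/4 → (5/2, -1)
  seg 5: up by d6 = 1/4 → (5/2, -3/4)
  seg 6: down by d5 = 15/2 → (5/2, -33/4)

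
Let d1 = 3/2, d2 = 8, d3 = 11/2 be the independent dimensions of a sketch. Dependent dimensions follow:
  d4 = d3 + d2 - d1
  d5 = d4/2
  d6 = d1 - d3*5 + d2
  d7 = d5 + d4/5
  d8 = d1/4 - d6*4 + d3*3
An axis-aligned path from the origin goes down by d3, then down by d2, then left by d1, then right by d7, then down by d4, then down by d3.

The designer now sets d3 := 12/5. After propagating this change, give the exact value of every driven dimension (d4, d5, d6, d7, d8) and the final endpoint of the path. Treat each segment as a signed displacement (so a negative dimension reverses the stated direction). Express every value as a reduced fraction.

Apply edit: d3 := 12/5
  d4 = d3 + d2 - d1 = 89/10
  d5 = d4/2 = 89/20
  d6 = d1 - d3*5 + d2 = -5/2
  d7 = d5 + d4/5 = 623/100
  d8 = d1/4 - d6*4 + d3*3 = 703/40
Walk from origin (0, 0):
  seg 1: down by d3 = 12/5 → (0, -12/5)
  seg 2: down by d2 = 8 → (0, -52/5)
  seg 3: left by d1 = 3/2 → (-3/2, -52/5)
  seg 4: right by d7 = 623/100 → (473/100, -52/5)
  seg 5: down by d4 = 89/10 → (473/100, -193/10)
  seg 6: down by d3 = 12/5 → (473/100, -217/10)

d4 = 89/10
d5 = 89/20
d6 = -5/2
d7 = 623/100
d8 = 703/40
endpoint = (473/100, -217/10)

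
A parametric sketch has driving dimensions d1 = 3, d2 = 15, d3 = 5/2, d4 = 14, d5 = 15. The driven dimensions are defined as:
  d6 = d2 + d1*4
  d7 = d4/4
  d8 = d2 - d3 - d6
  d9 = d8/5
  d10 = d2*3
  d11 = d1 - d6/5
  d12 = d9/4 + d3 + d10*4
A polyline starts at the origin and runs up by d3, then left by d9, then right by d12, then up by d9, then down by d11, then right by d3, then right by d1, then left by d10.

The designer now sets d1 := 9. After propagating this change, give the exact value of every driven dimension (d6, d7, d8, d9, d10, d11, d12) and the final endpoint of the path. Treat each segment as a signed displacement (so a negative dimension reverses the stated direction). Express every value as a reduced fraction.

d6 = 51
d7 = 7/2
d8 = -77/2
d9 = -77/10
d10 = 45
d11 = -6/5
d12 = 7223/40
endpoint = (6191/40, -4)

Apply edit: d1 := 9
  d6 = d2 + d1*4 = 51
  d7 = d4/4 = 7/2
  d8 = d2 - d3 - d6 = -77/2
  d9 = d8/5 = -77/10
  d10 = d2*3 = 45
  d11 = d1 - d6/5 = -6/5
  d12 = d9/4 + d3 + d10*4 = 7223/40
Walk from origin (0, 0):
  seg 1: up by d3 = 5/2 → (0, 5/2)
  seg 2: left by d9 = -77/10 → (77/10, 5/2)
  seg 3: right by d12 = 7223/40 → (7531/40, 5/2)
  seg 4: up by d9 = -77/10 → (7531/40, -26/5)
  seg 5: down by d11 = -6/5 → (7531/40, -4)
  seg 6: right by d3 = 5/2 → (7631/40, -4)
  seg 7: right by d1 = 9 → (7991/40, -4)
  seg 8: left by d10 = 45 → (6191/40, -4)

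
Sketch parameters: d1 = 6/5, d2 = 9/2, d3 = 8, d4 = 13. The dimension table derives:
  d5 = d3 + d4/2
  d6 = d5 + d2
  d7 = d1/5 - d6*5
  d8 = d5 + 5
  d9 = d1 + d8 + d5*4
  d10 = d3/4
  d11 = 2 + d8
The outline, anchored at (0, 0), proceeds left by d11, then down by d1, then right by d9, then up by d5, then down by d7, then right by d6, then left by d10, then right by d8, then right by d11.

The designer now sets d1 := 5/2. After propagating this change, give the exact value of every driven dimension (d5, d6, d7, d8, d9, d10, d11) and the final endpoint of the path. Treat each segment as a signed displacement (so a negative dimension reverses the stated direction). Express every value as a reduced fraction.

d5 = 29/2
d6 = 19
d7 = -189/2
d8 = 39/2
d9 = 80
d10 = 2
d11 = 43/2
endpoint = (233/2, 213/2)

Apply edit: d1 := 5/2
  d5 = d3 + d4/2 = 29/2
  d6 = d5 + d2 = 19
  d7 = d1/5 - d6*5 = -189/2
  d8 = d5 + 5 = 39/2
  d9 = d1 + d8 + d5*4 = 80
  d10 = d3/4 = 2
  d11 = 2 + d8 = 43/2
Walk from origin (0, 0):
  seg 1: left by d11 = 43/2 → (-43/2, 0)
  seg 2: down by d1 = 5/2 → (-43/2, -5/2)
  seg 3: right by d9 = 80 → (117/2, -5/2)
  seg 4: up by d5 = 29/2 → (117/2, 12)
  seg 5: down by d7 = -189/2 → (117/2, 213/2)
  seg 6: right by d6 = 19 → (155/2, 213/2)
  seg 7: left by d10 = 2 → (151/2, 213/2)
  seg 8: right by d8 = 39/2 → (95, 213/2)
  seg 9: right by d11 = 43/2 → (233/2, 213/2)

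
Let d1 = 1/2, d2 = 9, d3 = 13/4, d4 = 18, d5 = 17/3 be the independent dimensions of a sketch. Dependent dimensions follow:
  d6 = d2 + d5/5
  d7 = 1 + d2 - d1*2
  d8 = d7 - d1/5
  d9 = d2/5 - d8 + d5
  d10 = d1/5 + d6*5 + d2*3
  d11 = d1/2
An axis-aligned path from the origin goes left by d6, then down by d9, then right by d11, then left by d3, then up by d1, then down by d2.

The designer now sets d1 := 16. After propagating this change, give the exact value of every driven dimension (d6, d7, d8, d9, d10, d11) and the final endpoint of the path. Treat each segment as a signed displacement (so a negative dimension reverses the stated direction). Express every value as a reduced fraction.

d6 = 152/15
d7 = -22
d8 = -126/5
d9 = 98/3
d10 = 1213/15
d11 = 8
endpoint = (-323/60, -77/3)

Apply edit: d1 := 16
  d6 = d2 + d5/5 = 152/15
  d7 = 1 + d2 - d1*2 = -22
  d8 = d7 - d1/5 = -126/5
  d9 = d2/5 - d8 + d5 = 98/3
  d10 = d1/5 + d6*5 + d2*3 = 1213/15
  d11 = d1/2 = 8
Walk from origin (0, 0):
  seg 1: left by d6 = 152/15 → (-152/15, 0)
  seg 2: down by d9 = 98/3 → (-152/15, -98/3)
  seg 3: right by d11 = 8 → (-32/15, -98/3)
  seg 4: left by d3 = 13/4 → (-323/60, -98/3)
  seg 5: up by d1 = 16 → (-323/60, -50/3)
  seg 6: down by d2 = 9 → (-323/60, -77/3)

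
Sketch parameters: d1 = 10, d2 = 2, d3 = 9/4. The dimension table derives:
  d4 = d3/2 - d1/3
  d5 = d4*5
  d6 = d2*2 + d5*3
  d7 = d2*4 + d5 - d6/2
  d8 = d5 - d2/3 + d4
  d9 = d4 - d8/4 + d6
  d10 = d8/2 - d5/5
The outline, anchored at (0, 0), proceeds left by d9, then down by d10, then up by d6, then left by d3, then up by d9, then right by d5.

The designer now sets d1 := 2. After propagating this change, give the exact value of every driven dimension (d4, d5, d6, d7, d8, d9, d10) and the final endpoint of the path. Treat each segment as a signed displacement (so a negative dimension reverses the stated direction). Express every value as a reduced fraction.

d4 = 11/24
d5 = 55/24
d6 = 87/8
d7 = 233/48
d8 = 25/12
d9 = 173/16
d10 = 7/12
endpoint = (-517/48, 1013/48)

Apply edit: d1 := 2
  d4 = d3/2 - d1/3 = 11/24
  d5 = d4*5 = 55/24
  d6 = d2*2 + d5*3 = 87/8
  d7 = d2*4 + d5 - d6/2 = 233/48
  d8 = d5 - d2/3 + d4 = 25/12
  d9 = d4 - d8/4 + d6 = 173/16
  d10 = d8/2 - d5/5 = 7/12
Walk from origin (0, 0):
  seg 1: left by d9 = 173/16 → (-173/16, 0)
  seg 2: down by d10 = 7/12 → (-173/16, -7/12)
  seg 3: up by d6 = 87/8 → (-173/16, 247/24)
  seg 4: left by d3 = 9/4 → (-209/16, 247/24)
  seg 5: up by d9 = 173/16 → (-209/16, 1013/48)
  seg 6: right by d5 = 55/24 → (-517/48, 1013/48)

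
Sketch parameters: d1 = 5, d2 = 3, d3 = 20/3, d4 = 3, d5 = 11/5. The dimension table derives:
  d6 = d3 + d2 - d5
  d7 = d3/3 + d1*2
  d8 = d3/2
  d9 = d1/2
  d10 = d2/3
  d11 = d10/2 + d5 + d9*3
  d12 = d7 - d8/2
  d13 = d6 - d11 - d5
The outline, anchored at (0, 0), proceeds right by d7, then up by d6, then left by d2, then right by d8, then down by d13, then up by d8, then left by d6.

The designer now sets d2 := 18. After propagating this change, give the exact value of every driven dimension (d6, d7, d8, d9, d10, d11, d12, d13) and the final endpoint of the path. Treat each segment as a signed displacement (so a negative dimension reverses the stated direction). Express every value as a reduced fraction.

d6 = 337/15
d7 = 110/9
d8 = 10/3
d9 = 5/2
d10 = 6
d11 = 127/10
d12 = 95/9
d13 = 227/30
endpoint = (-1121/45, 547/30)

Apply edit: d2 := 18
  d6 = d3 + d2 - d5 = 337/15
  d7 = d3/3 + d1*2 = 110/9
  d8 = d3/2 = 10/3
  d9 = d1/2 = 5/2
  d10 = d2/3 = 6
  d11 = d10/2 + d5 + d9*3 = 127/10
  d12 = d7 - d8/2 = 95/9
  d13 = d6 - d11 - d5 = 227/30
Walk from origin (0, 0):
  seg 1: right by d7 = 110/9 → (110/9, 0)
  seg 2: up by d6 = 337/15 → (110/9, 337/15)
  seg 3: left by d2 = 18 → (-52/9, 337/15)
  seg 4: right by d8 = 10/3 → (-22/9, 337/15)
  seg 5: down by d13 = 227/30 → (-22/9, 149/10)
  seg 6: up by d8 = 10/3 → (-22/9, 547/30)
  seg 7: left by d6 = 337/15 → (-1121/45, 547/30)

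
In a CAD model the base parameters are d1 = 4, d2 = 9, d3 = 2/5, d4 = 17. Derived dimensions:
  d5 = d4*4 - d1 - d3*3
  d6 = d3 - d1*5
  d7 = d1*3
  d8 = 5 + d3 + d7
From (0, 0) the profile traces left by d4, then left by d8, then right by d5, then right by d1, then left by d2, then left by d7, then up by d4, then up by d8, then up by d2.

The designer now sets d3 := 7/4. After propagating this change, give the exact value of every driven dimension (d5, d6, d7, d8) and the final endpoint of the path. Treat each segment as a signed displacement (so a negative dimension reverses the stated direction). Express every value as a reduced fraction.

Apply edit: d3 := 7/4
  d5 = d4*4 - d1 - d3*3 = 235/4
  d6 = d3 - d1*5 = -73/4
  d7 = d1*3 = 12
  d8 = 5 + d3 + d7 = 75/4
Walk from origin (0, 0):
  seg 1: left by d4 = 17 → (-17, 0)
  seg 2: left by d8 = 75/4 → (-143/4, 0)
  seg 3: right by d5 = 235/4 → (23, 0)
  seg 4: right by d1 = 4 → (27, 0)
  seg 5: left by d2 = 9 → (18, 0)
  seg 6: left by d7 = 12 → (6, 0)
  seg 7: up by d4 = 17 → (6, 17)
  seg 8: up by d8 = 75/4 → (6, 143/4)
  seg 9: up by d2 = 9 → (6, 179/4)

d5 = 235/4
d6 = -73/4
d7 = 12
d8 = 75/4
endpoint = (6, 179/4)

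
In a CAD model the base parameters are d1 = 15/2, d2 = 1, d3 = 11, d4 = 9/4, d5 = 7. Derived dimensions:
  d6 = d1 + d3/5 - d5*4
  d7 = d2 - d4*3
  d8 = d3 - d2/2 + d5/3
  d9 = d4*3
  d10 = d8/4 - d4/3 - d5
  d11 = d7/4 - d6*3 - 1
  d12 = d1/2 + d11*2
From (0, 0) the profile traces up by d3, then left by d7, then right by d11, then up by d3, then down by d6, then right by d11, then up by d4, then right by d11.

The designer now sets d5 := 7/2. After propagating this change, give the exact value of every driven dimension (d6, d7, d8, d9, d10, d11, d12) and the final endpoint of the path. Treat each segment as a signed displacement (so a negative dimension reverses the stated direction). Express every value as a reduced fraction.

d6 = -43/10
d7 = -23/4
d8 = 35/3
d9 = 27/4
d10 = -4/3
d11 = 837/80
d12 = 987/40
endpoint = (2971/80, 571/20)

Apply edit: d5 := 7/2
  d6 = d1 + d3/5 - d5*4 = -43/10
  d7 = d2 - d4*3 = -23/4
  d8 = d3 - d2/2 + d5/3 = 35/3
  d9 = d4*3 = 27/4
  d10 = d8/4 - d4/3 - d5 = -4/3
  d11 = d7/4 - d6*3 - 1 = 837/80
  d12 = d1/2 + d11*2 = 987/40
Walk from origin (0, 0):
  seg 1: up by d3 = 11 → (0, 11)
  seg 2: left by d7 = -23/4 → (23/4, 11)
  seg 3: right by d11 = 837/80 → (1297/80, 11)
  seg 4: up by d3 = 11 → (1297/80, 22)
  seg 5: down by d6 = -43/10 → (1297/80, 263/10)
  seg 6: right by d11 = 837/80 → (1067/40, 263/10)
  seg 7: up by d4 = 9/4 → (1067/40, 571/20)
  seg 8: right by d11 = 837/80 → (2971/80, 571/20)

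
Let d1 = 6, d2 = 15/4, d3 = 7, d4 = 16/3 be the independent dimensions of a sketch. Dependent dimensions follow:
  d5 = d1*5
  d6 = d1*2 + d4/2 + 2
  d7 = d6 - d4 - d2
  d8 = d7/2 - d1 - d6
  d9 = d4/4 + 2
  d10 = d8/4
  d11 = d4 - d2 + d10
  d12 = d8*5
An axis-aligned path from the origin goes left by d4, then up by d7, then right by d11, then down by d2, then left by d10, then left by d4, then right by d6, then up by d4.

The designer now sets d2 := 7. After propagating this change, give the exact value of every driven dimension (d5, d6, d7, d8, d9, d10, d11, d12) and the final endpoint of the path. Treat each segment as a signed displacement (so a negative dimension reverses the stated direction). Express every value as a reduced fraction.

d5 = 30
d6 = 50/3
d7 = 13/3
d8 = -41/2
d9 = 10/3
d10 = -41/8
d11 = -163/24
d12 = -205/2
endpoint = (13/3, 8/3)

Apply edit: d2 := 7
  d5 = d1*5 = 30
  d6 = d1*2 + d4/2 + 2 = 50/3
  d7 = d6 - d4 - d2 = 13/3
  d8 = d7/2 - d1 - d6 = -41/2
  d9 = d4/4 + 2 = 10/3
  d10 = d8/4 = -41/8
  d11 = d4 - d2 + d10 = -163/24
  d12 = d8*5 = -205/2
Walk from origin (0, 0):
  seg 1: left by d4 = 16/3 → (-16/3, 0)
  seg 2: up by d7 = 13/3 → (-16/3, 13/3)
  seg 3: right by d11 = -163/24 → (-97/8, 13/3)
  seg 4: down by d2 = 7 → (-97/8, -8/3)
  seg 5: left by d10 = -41/8 → (-7, -8/3)
  seg 6: left by d4 = 16/3 → (-37/3, -8/3)
  seg 7: right by d6 = 50/3 → (13/3, -8/3)
  seg 8: up by d4 = 16/3 → (13/3, 8/3)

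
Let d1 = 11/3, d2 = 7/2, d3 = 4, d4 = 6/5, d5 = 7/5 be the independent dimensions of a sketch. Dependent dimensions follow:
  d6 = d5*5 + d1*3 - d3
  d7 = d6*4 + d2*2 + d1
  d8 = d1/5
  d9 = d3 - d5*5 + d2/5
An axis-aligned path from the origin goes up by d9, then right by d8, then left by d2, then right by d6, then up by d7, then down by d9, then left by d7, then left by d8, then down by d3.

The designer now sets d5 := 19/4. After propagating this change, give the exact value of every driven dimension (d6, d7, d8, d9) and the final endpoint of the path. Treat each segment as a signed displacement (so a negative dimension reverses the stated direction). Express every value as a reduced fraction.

d6 = 123/4
d7 = 401/3
d8 = 11/15
d9 = -381/20
endpoint = (-1277/12, 389/3)

Apply edit: d5 := 19/4
  d6 = d5*5 + d1*3 - d3 = 123/4
  d7 = d6*4 + d2*2 + d1 = 401/3
  d8 = d1/5 = 11/15
  d9 = d3 - d5*5 + d2/5 = -381/20
Walk from origin (0, 0):
  seg 1: up by d9 = -381/20 → (0, -381/20)
  seg 2: right by d8 = 11/15 → (11/15, -381/20)
  seg 3: left by d2 = 7/2 → (-83/30, -381/20)
  seg 4: right by d6 = 123/4 → (1679/60, -381/20)
  seg 5: up by d7 = 401/3 → (1679/60, 6877/60)
  seg 6: down by d9 = -381/20 → (1679/60, 401/3)
  seg 7: left by d7 = 401/3 → (-6341/60, 401/3)
  seg 8: left by d8 = 11/15 → (-1277/12, 401/3)
  seg 9: down by d3 = 4 → (-1277/12, 389/3)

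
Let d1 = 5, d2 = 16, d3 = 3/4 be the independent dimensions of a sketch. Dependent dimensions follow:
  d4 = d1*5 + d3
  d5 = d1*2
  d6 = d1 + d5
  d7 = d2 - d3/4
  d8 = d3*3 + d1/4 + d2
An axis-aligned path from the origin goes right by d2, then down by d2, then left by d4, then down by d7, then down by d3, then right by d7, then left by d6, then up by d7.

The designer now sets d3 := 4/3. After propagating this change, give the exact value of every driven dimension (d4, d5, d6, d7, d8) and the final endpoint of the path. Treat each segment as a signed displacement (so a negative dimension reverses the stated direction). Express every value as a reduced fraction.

Apply edit: d3 := 4/3
  d4 = d1*5 + d3 = 79/3
  d5 = d1*2 = 10
  d6 = d1 + d5 = 15
  d7 = d2 - d3/4 = 47/3
  d8 = d3*3 + d1/4 + d2 = 85/4
Walk from origin (0, 0):
  seg 1: right by d2 = 16 → (16, 0)
  seg 2: down by d2 = 16 → (16, -16)
  seg 3: left by d4 = 79/3 → (-31/3, -16)
  seg 4: down by d7 = 47/3 → (-31/3, -95/3)
  seg 5: down by d3 = 4/3 → (-31/3, -33)
  seg 6: right by d7 = 47/3 → (16/3, -33)
  seg 7: left by d6 = 15 → (-29/3, -33)
  seg 8: up by d7 = 47/3 → (-29/3, -52/3)

d4 = 79/3
d5 = 10
d6 = 15
d7 = 47/3
d8 = 85/4
endpoint = (-29/3, -52/3)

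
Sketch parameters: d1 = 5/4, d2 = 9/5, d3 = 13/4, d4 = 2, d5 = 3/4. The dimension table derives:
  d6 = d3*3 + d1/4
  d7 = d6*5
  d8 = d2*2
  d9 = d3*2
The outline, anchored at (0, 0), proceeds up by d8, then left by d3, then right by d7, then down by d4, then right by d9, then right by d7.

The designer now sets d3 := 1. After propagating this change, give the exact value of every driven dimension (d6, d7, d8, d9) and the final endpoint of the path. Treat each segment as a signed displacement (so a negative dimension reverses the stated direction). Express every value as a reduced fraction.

d6 = 53/16
d7 = 265/16
d8 = 18/5
d9 = 2
endpoint = (273/8, 8/5)

Apply edit: d3 := 1
  d6 = d3*3 + d1/4 = 53/16
  d7 = d6*5 = 265/16
  d8 = d2*2 = 18/5
  d9 = d3*2 = 2
Walk from origin (0, 0):
  seg 1: up by d8 = 18/5 → (0, 18/5)
  seg 2: left by d3 = 1 → (-1, 18/5)
  seg 3: right by d7 = 265/16 → (249/16, 18/5)
  seg 4: down by d4 = 2 → (249/16, 8/5)
  seg 5: right by d9 = 2 → (281/16, 8/5)
  seg 6: right by d7 = 265/16 → (273/8, 8/5)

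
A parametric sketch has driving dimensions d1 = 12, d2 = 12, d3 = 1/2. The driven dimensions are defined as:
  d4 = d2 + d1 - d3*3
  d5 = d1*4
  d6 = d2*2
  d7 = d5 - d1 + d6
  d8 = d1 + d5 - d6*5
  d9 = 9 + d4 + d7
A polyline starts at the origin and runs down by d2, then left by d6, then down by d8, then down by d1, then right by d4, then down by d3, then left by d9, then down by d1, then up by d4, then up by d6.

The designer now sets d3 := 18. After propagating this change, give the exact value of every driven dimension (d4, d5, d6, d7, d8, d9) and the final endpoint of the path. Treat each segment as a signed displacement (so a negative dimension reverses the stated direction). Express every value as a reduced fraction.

Apply edit: d3 := 18
  d4 = d2 + d1 - d3*3 = -30
  d5 = d1*4 = 48
  d6 = d2*2 = 24
  d7 = d5 - d1 + d6 = 60
  d8 = d1 + d5 - d6*5 = -60
  d9 = 9 + d4 + d7 = 39
Walk from origin (0, 0):
  seg 1: down by d2 = 12 → (0, -12)
  seg 2: left by d6 = 24 → (-24, -12)
  seg 3: down by d8 = -60 → (-24, 48)
  seg 4: down by d1 = 12 → (-24, 36)
  seg 5: right by d4 = -30 → (-54, 36)
  seg 6: down by d3 = 18 → (-54, 18)
  seg 7: left by d9 = 39 → (-93, 18)
  seg 8: down by d1 = 12 → (-93, 6)
  seg 9: up by d4 = -30 → (-93, -24)
  seg 10: up by d6 = 24 → (-93, 0)

d4 = -30
d5 = 48
d6 = 24
d7 = 60
d8 = -60
d9 = 39
endpoint = (-93, 0)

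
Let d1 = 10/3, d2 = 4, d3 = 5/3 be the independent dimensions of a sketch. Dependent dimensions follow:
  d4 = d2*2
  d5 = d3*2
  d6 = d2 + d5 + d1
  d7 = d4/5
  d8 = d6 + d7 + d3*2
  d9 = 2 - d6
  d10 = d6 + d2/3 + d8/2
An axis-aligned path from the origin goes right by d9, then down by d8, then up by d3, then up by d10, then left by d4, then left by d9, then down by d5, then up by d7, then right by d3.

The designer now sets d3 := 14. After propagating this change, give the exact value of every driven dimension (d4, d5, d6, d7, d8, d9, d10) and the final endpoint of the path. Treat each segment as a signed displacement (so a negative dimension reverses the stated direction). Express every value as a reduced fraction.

Apply edit: d3 := 14
  d4 = d2*2 = 8
  d5 = d3*2 = 28
  d6 = d2 + d5 + d1 = 106/3
  d7 = d4/5 = 8/5
  d8 = d6 + d7 + d3*2 = 974/15
  d9 = 2 - d6 = -100/3
  d10 = d6 + d2/3 + d8/2 = 1037/15
Walk from origin (0, 0):
  seg 1: right by d9 = -100/3 → (-100/3, 0)
  seg 2: down by d8 = 974/15 → (-100/3, -974/15)
  seg 3: up by d3 = 14 → (-100/3, -764/15)
  seg 4: up by d10 = 1037/15 → (-100/3, 91/5)
  seg 5: left by d4 = 8 → (-124/3, 91/5)
  seg 6: left by d9 = -100/3 → (-8, 91/5)
  seg 7: down by d5 = 28 → (-8, -49/5)
  seg 8: up by d7 = 8/5 → (-8, -41/5)
  seg 9: right by d3 = 14 → (6, -41/5)

d4 = 8
d5 = 28
d6 = 106/3
d7 = 8/5
d8 = 974/15
d9 = -100/3
d10 = 1037/15
endpoint = (6, -41/5)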